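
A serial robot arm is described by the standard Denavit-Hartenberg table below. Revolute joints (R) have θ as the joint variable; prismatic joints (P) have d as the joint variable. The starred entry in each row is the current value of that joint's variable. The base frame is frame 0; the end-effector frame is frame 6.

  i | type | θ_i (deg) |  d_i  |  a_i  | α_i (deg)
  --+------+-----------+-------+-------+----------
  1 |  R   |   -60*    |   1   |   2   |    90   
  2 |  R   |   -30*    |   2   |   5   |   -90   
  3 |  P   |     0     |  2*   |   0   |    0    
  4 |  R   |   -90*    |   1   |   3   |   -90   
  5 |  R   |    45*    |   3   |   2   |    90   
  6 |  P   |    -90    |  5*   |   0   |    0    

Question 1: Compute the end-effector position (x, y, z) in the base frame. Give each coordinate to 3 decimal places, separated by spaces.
-2.872 -14.925 1.435

after link 1: o_1 = (1.0000, -1.7321, 1.0000)
after link 2: o_2 = (1.4330, -6.4821, -1.5000)
after link 3: o_3 = (1.9330, -7.3481, 0.2321)
after link 4: o_4 = (-0.4151, -9.2811, 1.0981)
after link 5: o_5 = (-0.6943, -11.6258, -1.6267)
after link 6: o_6 = (-2.8723, -14.9245, 1.4352)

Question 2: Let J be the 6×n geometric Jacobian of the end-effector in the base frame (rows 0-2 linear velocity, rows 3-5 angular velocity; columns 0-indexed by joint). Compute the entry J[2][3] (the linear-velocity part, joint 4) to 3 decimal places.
axis z_3 = (0.2500,-0.4330,0.8660); lever o_n−o_3 = (-4.8053,-7.5764,1.2031)
cross product → J_v[:, 3] = (6.0404,-4.4623,-3.9749)
J_ω[:, 3] = z_3
entry J[2][3] = -3.9749

-3.975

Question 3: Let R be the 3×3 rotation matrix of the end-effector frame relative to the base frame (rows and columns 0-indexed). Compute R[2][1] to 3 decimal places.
End-effector y-axis (col 1 of R) = (-0.7891,-0.0474,-0.6124)
R[2][1] = -0.6124

-0.612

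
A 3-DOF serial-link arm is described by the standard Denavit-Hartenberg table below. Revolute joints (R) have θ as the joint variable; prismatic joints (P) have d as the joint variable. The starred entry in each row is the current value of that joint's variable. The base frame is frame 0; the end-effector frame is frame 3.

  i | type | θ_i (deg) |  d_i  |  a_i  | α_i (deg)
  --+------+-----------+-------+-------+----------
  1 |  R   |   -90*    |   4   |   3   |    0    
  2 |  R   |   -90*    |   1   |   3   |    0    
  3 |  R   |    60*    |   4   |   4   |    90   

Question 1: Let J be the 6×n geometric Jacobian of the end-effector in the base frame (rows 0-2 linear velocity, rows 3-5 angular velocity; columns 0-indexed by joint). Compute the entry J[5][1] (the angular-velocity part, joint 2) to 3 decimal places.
axis z_1 = (0.0000,0.0000,1.0000); lever o_n−o_1 = (-5.0000,-3.4641,5.0000)
cross product → J_v[:, 1] = (3.4641,-5.0000,0.0000)
J_ω[:, 1] = z_1
entry J[5][1] = 1.0000

1.000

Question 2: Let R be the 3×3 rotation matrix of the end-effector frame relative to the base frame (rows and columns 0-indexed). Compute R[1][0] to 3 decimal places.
End-effector x-axis (col 0 of R) = (-0.5000,-0.8660,0.0000)
R[1][0] = -0.8660

-0.866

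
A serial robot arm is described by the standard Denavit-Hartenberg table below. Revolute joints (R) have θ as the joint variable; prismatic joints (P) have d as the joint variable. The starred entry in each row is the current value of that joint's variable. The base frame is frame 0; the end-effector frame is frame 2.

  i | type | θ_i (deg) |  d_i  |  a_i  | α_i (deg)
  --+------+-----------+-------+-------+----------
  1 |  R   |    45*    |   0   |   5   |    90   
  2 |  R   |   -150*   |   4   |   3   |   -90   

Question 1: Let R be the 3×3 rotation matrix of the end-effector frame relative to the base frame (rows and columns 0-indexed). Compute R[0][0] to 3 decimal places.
-0.612

End-effector x-axis (col 0 of R) = (-0.6124,-0.6124,-0.5000)
R[0][0] = -0.6124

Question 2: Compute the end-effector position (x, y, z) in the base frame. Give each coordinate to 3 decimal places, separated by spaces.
after link 1: o_1 = (3.5355, 3.5355, 0.0000)
after link 2: o_2 = (4.5268, -1.1300, -1.5000)

4.527 -1.130 -1.500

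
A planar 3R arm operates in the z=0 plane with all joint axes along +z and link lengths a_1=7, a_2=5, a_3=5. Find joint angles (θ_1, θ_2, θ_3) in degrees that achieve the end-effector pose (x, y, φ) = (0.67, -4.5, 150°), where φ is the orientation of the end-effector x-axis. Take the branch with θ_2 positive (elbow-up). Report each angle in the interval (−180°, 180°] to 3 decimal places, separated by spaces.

-89.999 89.999 150.000

wrist centre = target − a_3·(cos φ, sin φ) = (5.0001, -7.0000)
cos θ_2 = (74.0013−7²−5²)/(2·7·5) = 0.0000; θ_2 = 89.9990° (elbow-up)
β = atan2(-7.0000,5.0001) = -54.4616°; ψ = atan2(5.0000,7.0001) = 35.5373°
θ_1 = β − ψ = -89.9990°
θ_3 = φ − θ_1 − θ_2 = 150.0000° (wrapped to (-180°,180°])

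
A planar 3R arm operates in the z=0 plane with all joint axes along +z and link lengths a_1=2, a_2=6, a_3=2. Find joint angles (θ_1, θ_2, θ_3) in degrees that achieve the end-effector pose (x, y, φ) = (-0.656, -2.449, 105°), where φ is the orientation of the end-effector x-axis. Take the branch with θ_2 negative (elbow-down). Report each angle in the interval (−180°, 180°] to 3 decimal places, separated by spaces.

wrist centre = target − a_3·(cos φ, sin φ) = (-0.1384, -4.3809)
cos θ_2 = (19.2110−2²−6²)/(2·2·6) = -0.8662; θ_2 = -150.0209° (elbow-down)
β = atan2(-4.3809,-0.1384) = -91.8090°; ψ = atan2(-2.9981,-3.1972) = -136.8411°
θ_1 = β − ψ = 45.0321°
θ_3 = φ − θ_1 − θ_2 = -150.0112° (wrapped to (-180°,180°])

45.032 -150.021 -150.011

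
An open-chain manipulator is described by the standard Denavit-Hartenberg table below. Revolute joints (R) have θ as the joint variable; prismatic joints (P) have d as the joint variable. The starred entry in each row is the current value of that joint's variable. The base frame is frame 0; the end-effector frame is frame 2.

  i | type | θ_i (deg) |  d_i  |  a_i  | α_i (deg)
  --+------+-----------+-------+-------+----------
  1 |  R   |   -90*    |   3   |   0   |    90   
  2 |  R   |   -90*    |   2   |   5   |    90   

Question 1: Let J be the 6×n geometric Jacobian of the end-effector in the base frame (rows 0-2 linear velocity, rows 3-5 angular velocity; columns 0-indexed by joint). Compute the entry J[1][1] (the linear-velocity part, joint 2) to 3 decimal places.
axis z_1 = (-1.0000,-0.0000,0.0000); lever o_n−o_1 = (-2.0000,-0.0000,-5.0000)
cross product → J_v[:, 1] = (0.0000,-5.0000,0.0000)
J_ω[:, 1] = z_1
entry J[1][1] = -5.0000

-5.000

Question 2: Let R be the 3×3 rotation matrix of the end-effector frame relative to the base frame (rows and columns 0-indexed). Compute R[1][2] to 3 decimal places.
1.000

End-effector z-axis (col 2 of R) = (-0.0000,1.0000,-0.0000)
R[1][2] = 1.0000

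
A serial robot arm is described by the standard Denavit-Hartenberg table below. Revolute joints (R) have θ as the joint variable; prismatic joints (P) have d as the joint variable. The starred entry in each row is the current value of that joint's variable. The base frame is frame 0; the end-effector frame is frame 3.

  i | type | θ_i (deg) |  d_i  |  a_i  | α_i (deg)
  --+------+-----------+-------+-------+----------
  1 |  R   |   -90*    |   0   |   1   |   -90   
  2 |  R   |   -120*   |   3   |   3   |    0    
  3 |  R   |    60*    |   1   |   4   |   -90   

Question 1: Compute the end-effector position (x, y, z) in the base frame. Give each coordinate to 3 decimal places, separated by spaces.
4.000 -1.500 6.062

after link 1: o_1 = (0.0000, -1.0000, 0.0000)
after link 2: o_2 = (3.0000, 0.5000, 2.5981)
after link 3: o_3 = (4.0000, -1.5000, 6.0622)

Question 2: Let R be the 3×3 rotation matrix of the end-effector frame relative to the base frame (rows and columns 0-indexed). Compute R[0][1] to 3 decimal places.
End-effector y-axis (col 1 of R) = (-1.0000,-0.0000,-0.0000)
R[0][1] = -1.0000

-1.000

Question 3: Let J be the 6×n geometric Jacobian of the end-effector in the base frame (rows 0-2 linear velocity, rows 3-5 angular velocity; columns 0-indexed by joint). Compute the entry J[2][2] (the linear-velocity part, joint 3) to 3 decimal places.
-2.000

axis z_2 = (1.0000,0.0000,0.0000); lever o_n−o_2 = (1.0000,-2.0000,3.4641)
cross product → J_v[:, 2] = (0.0000,-3.4641,-2.0000)
J_ω[:, 2] = z_2
entry J[2][2] = -2.0000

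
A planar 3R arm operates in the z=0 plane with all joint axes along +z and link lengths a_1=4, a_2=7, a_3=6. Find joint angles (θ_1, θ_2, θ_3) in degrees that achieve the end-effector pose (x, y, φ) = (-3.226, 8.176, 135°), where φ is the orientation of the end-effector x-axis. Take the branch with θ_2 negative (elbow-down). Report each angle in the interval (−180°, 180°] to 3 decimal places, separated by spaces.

wrist centre = target − a_3·(cos φ, sin φ) = (1.0166, 3.9334)
cos θ_2 = (16.5049−4²−7²)/(2·4·7) = -0.8660; θ_2 = -149.9953° (elbow-down)
β = atan2(3.9334,1.0166) = 75.5081°; ψ = atan2(-3.5005,-2.0619) = -120.4993°
θ_1 = β − ψ = 196.0074°
θ_3 = φ − θ_1 − θ_2 = 88.9879° (wrapped to (-180°,180°])

-163.993 -149.995 88.988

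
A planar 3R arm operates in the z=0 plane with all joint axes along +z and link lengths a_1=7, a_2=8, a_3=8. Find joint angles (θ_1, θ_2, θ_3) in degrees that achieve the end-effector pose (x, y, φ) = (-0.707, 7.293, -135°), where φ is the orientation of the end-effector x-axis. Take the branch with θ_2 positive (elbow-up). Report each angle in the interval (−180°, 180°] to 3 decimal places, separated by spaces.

45.001 44.997 135.002

wrist centre = target − a_3·(cos φ, sin φ) = (4.9499, 12.9499)
cos θ_2 = (192.1998−7²−8²)/(2·7·8) = 0.7071; θ_2 = 44.9972° (elbow-up)
β = atan2(12.9499,4.9499) = 69.0815°; ψ = atan2(5.6566,12.6571) = 24.0803°
θ_1 = β − ψ = 45.0012°
θ_3 = φ − θ_1 − θ_2 = 135.0015° (wrapped to (-180°,180°])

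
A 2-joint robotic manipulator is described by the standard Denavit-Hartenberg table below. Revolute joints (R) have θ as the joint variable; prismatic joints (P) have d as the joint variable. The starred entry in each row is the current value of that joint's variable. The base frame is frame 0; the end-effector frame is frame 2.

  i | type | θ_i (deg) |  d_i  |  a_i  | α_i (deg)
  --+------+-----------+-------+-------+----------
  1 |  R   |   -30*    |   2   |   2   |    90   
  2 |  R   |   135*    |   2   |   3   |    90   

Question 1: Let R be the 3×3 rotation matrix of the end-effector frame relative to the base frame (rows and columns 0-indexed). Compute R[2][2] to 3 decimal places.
End-effector z-axis (col 2 of R) = (0.6124,-0.3536,0.7071)
R[2][2] = 0.7071

0.707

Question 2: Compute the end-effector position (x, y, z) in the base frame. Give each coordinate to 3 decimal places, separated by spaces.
-1.105 -1.671 4.121

after link 1: o_1 = (1.7321, -1.0000, 2.0000)
after link 2: o_2 = (-1.1051, -1.6714, 4.1213)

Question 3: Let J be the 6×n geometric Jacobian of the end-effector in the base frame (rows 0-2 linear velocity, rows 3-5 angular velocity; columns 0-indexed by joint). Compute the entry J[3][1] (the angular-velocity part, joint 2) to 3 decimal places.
-0.500

axis z_1 = (-0.5000,-0.8660,0.0000); lever o_n−o_1 = (-2.8371,-0.6714,2.1213)
cross product → J_v[:, 1] = (-1.8371,1.0607,-2.1213)
J_ω[:, 1] = z_1
entry J[3][1] = -0.5000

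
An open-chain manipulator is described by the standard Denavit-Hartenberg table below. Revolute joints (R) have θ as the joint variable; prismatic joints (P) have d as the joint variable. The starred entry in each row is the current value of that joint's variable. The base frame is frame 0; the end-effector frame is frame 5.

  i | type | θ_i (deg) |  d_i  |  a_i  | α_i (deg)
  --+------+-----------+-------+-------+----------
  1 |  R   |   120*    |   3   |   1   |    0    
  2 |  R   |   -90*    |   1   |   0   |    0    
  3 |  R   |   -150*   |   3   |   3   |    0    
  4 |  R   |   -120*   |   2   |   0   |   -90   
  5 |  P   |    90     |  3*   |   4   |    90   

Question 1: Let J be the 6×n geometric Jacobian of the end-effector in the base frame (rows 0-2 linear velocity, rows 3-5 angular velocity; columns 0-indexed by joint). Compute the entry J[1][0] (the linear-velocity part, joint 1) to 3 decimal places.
axis z_0 = ẑ; lever o_n−o_0 = (-4.5981,-3.2321,5.0000)
cross product → J_v[:, 0] = (3.2321,-4.5981,0.0000)
J_ω[:, 0] = z_0
entry J[1][0] = -4.5981

-4.598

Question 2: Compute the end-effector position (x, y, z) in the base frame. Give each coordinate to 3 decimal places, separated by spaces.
after link 1: o_1 = (-0.5000, 0.8660, 3.0000)
after link 2: o_2 = (-0.5000, 0.8660, 4.0000)
after link 3: o_3 = (-2.0000, -1.7321, 7.0000)
after link 4: o_4 = (-2.0000, -1.7321, 9.0000)
after link 5: o_5 = (-4.5981, -3.2321, 5.0000)

-4.598 -3.232 5.000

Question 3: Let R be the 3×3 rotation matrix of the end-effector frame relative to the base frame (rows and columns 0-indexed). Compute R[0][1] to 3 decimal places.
End-effector y-axis (col 1 of R) = (-0.8660,-0.5000,0.0000)
R[0][1] = -0.8660

-0.866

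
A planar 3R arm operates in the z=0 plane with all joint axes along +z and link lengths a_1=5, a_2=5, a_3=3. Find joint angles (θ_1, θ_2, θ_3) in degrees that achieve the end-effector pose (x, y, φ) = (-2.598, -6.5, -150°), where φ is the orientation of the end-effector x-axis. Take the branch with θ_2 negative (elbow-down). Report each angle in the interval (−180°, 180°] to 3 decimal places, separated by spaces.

-29.999 -120.000 -0.001

wrist centre = target − a_3·(cos φ, sin φ) = (0.0001, -5.0000)
cos θ_2 = (25.0000−5²−5²)/(2·5·5) = -0.5000; θ_2 = -120.0000° (elbow-down)
β = atan2(-5.0000,0.0001) = -89.9991°; ψ = atan2(-4.3301,2.5000) = -60.0000°
θ_1 = β − ψ = -29.9991°
θ_3 = φ − θ_1 − θ_2 = -0.0009° (wrapped to (-180°,180°])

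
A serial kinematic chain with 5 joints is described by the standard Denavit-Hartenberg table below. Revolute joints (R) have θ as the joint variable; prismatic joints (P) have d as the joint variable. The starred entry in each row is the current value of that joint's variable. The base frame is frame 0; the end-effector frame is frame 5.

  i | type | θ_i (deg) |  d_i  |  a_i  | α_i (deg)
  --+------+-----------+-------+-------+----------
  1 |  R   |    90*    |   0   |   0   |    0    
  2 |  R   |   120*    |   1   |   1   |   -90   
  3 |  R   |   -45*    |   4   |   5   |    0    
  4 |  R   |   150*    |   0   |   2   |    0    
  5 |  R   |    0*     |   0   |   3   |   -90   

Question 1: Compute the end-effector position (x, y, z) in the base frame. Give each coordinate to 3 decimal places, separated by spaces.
after link 1: o_1 = (0.0000, 0.0000, 0.0000)
after link 2: o_2 = (-0.8660, -0.5000, 1.0000)
after link 3: o_3 = (-1.9279, -5.7319, 4.5355)
after link 4: o_4 = (-1.4796, -5.4730, 2.6037)
after link 5: o_5 = (-0.8072, -5.0848, -0.2941)

-0.807 -5.085 -0.294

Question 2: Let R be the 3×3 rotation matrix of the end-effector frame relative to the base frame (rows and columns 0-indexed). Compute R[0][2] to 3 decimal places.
End-effector z-axis (col 2 of R) = (0.8365,0.4830,0.2588)
R[0][2] = 0.8365

0.837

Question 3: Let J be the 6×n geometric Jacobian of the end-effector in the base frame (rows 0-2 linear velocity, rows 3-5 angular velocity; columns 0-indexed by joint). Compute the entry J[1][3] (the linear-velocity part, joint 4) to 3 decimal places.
axis z_3 = (0.5000,-0.8660,0.0000); lever o_n−o_3 = (1.1207,0.6470,-4.8296)
cross product → J_v[:, 3] = (4.1826,2.4148,1.2941)
J_ω[:, 3] = z_3
entry J[1][3] = 2.4148

2.415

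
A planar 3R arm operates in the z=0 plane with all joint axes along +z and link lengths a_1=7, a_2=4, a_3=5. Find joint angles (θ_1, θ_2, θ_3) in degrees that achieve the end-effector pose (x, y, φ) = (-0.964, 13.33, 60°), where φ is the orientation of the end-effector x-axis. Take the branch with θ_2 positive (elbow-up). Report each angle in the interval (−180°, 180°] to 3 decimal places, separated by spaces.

89.999 60.004 -90.002

wrist centre = target − a_3·(cos φ, sin φ) = (-3.4640, 8.9999)
cos θ_2 = (92.9970−7²−4²)/(2·7·4) = 0.4999; θ_2 = 60.0035° (elbow-up)
β = atan2(8.9999,-3.4640) = 111.0514°; ψ = atan2(3.4642,8.9998) = 21.0529°
θ_1 = β − ψ = 89.9986°
θ_3 = φ − θ_1 − θ_2 = -90.0021° (wrapped to (-180°,180°])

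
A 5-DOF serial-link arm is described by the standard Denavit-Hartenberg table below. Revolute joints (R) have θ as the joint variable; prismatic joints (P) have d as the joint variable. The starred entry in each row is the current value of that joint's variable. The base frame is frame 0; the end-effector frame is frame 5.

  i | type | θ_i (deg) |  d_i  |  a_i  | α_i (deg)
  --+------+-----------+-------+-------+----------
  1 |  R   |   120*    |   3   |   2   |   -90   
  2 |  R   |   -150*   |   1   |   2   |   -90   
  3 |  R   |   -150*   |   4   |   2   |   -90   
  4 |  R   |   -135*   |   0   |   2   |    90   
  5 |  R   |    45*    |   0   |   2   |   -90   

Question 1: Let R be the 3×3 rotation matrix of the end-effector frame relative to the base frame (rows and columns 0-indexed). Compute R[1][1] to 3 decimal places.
End-effector y-axis (col 1 of R) = (-0.7481,0.5887,0.3062)
R[1][1] = 0.5887

0.589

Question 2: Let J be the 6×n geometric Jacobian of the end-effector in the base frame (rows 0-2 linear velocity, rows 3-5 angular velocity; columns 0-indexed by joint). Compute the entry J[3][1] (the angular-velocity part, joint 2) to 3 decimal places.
-0.866

axis z_1 = (-0.8660,-0.5000,0.0000); lever o_n−o_1 = (-2.0233,-0.5308,7.0878)
cross product → J_v[:, 1] = (-3.5439,6.1382,-0.5520)
J_ω[:, 1] = z_1
entry J[3][1] = -0.8660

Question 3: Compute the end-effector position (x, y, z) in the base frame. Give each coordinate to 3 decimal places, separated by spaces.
-3.023 1.201 10.088

after link 1: o_1 = (-1.0000, 1.7321, 3.0000)
after link 2: o_2 = (-1.0000, -0.2679, 4.0000)
after link 3: o_3 = (-3.6160, 2.2631, 6.5981)
after link 4: o_4 = (-2.8269, 2.3105, 8.4352)
after link 5: o_5 = (-3.0233, 1.2013, 10.0878)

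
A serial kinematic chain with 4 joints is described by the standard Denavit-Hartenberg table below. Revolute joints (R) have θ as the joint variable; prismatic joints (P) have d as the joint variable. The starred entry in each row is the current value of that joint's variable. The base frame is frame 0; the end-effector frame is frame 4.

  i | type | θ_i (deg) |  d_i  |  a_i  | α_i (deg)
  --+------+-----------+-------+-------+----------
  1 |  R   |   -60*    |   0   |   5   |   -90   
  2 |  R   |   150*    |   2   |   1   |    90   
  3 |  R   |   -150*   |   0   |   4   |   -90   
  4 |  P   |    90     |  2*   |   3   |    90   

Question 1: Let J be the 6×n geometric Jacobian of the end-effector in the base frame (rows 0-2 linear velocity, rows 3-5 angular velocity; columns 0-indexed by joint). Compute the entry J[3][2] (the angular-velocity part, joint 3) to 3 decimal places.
0.250

axis z_2 = (0.2500,-0.4330,-0.8660); lever o_n−o_2 = (-2.9151,-2.4151,3.8301)
cross product → J_v[:, 2] = (-3.7500,1.5670,-1.8660)
J_ω[:, 2] = z_2
entry J[3][2] = 0.2500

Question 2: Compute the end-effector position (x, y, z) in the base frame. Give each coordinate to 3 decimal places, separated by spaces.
0.884 -4.995 3.330

after link 1: o_1 = (2.5000, -4.3301, 0.0000)
after link 2: o_2 = (3.7990, -2.5801, -0.5000)
after link 3: o_3 = (3.5670, -6.1782, 1.2321)
after link 4: o_4 = (0.8840, -4.9952, 3.3301)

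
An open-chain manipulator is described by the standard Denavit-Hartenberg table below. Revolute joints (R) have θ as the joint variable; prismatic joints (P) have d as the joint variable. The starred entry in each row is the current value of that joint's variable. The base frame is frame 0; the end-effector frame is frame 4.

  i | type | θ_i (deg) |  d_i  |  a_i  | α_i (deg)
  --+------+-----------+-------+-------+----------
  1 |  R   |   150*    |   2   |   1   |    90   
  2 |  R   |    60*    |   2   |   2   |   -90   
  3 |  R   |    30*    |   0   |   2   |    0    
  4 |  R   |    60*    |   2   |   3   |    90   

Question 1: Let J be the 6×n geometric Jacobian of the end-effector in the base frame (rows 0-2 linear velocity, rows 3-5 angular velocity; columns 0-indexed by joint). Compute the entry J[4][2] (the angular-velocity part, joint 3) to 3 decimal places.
-0.433

axis z_2 = (0.7500,-0.4330,0.5000); lever o_n−o_2 = (-1.2500,-3.8971,2.5000)
cross product → J_v[:, 2] = (0.8660,-2.5000,-3.4641)
J_ω[:, 2] = z_2
entry J[4][2] = -0.4330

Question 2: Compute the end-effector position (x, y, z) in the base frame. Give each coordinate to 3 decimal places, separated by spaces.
-1.982 -1.165 6.232

after link 1: o_1 = (-0.8660, 0.5000, 2.0000)
after link 2: o_2 = (-0.7321, 2.7321, 3.7321)
after link 3: o_3 = (-1.9821, 2.2990, 5.2321)
after link 4: o_4 = (-1.9821, -1.1651, 6.2321)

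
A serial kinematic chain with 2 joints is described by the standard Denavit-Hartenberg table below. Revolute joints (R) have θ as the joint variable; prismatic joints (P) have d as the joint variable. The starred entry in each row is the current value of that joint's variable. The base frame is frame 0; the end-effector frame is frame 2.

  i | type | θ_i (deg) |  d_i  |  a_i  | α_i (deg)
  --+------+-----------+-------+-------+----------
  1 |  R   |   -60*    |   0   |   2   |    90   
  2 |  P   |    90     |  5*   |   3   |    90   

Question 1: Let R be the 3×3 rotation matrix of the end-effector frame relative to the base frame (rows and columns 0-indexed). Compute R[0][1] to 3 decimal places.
-0.866

End-effector y-axis (col 1 of R) = (-0.8660,-0.5000,0.0000)
R[0][1] = -0.8660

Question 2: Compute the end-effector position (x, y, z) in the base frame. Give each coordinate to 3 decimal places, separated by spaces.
after link 1: o_1 = (1.0000, -1.7321, 0.0000)
after link 2: o_2 = (-3.3301, -4.2321, 3.0000)

-3.330 -4.232 3.000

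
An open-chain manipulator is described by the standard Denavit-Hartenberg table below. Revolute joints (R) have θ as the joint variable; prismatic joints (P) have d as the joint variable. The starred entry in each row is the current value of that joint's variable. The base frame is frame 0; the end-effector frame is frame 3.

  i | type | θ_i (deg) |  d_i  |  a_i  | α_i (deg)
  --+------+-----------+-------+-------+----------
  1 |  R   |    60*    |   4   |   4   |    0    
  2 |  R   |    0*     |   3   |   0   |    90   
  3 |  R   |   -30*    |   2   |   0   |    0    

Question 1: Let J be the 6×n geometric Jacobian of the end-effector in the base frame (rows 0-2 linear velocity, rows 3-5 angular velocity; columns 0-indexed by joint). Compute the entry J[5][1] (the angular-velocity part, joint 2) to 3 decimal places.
1.000

axis z_1 = (0.0000,0.0000,1.0000); lever o_n−o_1 = (1.7321,-1.0000,3.0000)
cross product → J_v[:, 1] = (1.0000,1.7321,-0.0000)
J_ω[:, 1] = z_1
entry J[5][1] = 1.0000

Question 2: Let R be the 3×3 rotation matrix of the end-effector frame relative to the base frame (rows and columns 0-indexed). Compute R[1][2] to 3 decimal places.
-0.500

End-effector z-axis (col 2 of R) = (0.8660,-0.5000,0.0000)
R[1][2] = -0.5000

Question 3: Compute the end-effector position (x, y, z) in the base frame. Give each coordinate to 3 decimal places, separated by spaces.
3.732 2.464 7.000

after link 1: o_1 = (2.0000, 3.4641, 4.0000)
after link 2: o_2 = (2.0000, 3.4641, 7.0000)
after link 3: o_3 = (3.7321, 2.4641, 7.0000)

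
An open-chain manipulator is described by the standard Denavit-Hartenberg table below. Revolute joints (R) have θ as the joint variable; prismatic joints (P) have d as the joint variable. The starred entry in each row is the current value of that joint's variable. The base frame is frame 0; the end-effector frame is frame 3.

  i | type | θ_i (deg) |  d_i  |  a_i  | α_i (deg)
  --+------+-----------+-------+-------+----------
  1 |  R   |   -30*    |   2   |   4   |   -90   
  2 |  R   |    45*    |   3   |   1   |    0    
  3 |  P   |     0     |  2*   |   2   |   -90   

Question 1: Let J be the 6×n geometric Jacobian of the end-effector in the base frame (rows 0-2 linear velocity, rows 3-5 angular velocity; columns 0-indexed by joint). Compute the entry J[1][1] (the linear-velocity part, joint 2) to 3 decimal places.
1.061

axis z_1 = (0.5000,0.8660,0.0000); lever o_n−o_1 = (4.3371,3.2695,-2.1213)
cross product → J_v[:, 1] = (-1.8371,1.0607,-2.1213)
J_ω[:, 1] = z_1
entry J[1][1] = 1.0607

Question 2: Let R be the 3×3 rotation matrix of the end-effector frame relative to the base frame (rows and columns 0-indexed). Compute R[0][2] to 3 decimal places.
-0.612

End-effector z-axis (col 2 of R) = (-0.6124,0.3536,-0.7071)
R[0][2] = -0.6124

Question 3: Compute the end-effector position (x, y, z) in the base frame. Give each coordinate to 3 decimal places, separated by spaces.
7.801 1.269 -0.121

after link 1: o_1 = (3.4641, -2.0000, 2.0000)
after link 2: o_2 = (5.5765, 0.2445, 1.2929)
after link 3: o_3 = (7.8012, 1.2695, -0.1213)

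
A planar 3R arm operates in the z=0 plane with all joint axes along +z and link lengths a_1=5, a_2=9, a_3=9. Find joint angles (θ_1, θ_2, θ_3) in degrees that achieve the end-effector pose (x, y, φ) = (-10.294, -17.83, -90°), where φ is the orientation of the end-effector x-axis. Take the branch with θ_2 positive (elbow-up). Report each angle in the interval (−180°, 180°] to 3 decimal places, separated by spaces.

wrist centre = target − a_3·(cos φ, sin φ) = (-10.2940, -8.8300)
cos θ_2 = (183.9353−5²−9²)/(2·5·9) = 0.8659; θ_2 = 30.0088° (elbow-up)
β = atan2(-8.8300,-10.2940) = -139.3776°; ψ = atan2(4.5012,12.7935) = 19.3836°
θ_1 = β − ψ = -158.7612°
θ_3 = φ − θ_1 − θ_2 = 38.7524° (wrapped to (-180°,180°])

-158.761 30.009 38.752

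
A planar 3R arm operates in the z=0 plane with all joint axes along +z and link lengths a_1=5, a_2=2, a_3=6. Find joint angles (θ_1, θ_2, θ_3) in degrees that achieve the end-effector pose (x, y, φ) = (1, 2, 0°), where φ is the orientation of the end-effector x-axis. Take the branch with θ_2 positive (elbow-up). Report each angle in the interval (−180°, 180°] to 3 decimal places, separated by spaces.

wrist centre = target − a_3·(cos φ, sin φ) = (-5.0000, 2.0000)
cos θ_2 = (29.0000−5²−2²)/(2·5·2) = 0.0000; θ_2 = 90.0000° (elbow-up)
β = atan2(2.0000,-5.0000) = 158.1986°; ψ = atan2(2.0000,5.0000) = 21.8014°
θ_1 = β − ψ = 136.3972°
θ_3 = φ − θ_1 − θ_2 = 133.6028° (wrapped to (-180°,180°])

136.397 90.000 133.603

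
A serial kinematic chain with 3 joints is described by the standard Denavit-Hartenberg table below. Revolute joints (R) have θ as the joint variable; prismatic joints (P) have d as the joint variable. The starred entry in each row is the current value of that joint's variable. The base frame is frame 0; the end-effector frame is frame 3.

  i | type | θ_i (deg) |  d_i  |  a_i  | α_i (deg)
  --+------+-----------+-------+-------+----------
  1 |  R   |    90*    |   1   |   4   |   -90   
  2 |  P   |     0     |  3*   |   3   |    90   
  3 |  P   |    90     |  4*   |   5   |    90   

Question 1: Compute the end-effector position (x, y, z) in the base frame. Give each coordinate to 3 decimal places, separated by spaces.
-8.000 7.000 5.000

after link 1: o_1 = (0.0000, 4.0000, 1.0000)
after link 2: o_2 = (-3.0000, 7.0000, 1.0000)
after link 3: o_3 = (-8.0000, 7.0000, 5.0000)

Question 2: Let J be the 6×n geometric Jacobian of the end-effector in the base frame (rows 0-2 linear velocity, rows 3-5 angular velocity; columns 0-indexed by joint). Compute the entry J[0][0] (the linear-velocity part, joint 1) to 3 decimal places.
-7.000

axis z_0 = ẑ; lever o_n−o_0 = (-8.0000,7.0000,5.0000)
cross product → J_v[:, 0] = (-7.0000,-8.0000,0.0000)
J_ω[:, 0] = z_0
entry J[0][0] = -7.0000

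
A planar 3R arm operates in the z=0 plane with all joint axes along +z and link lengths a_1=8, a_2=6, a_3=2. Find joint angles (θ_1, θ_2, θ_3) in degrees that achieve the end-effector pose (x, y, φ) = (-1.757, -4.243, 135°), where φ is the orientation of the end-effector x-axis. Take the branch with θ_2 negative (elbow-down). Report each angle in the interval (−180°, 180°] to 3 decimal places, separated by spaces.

wrist centre = target − a_3·(cos φ, sin φ) = (-0.3428, -5.6572)
cos θ_2 = (32.1216−8²−6²)/(2·8·6) = -0.7071; θ_2 = -134.9968° (elbow-down)
β = atan2(-5.6572,-0.3428) = -93.4675°; ψ = atan2(-4.2429,3.7576) = -48.4711°
θ_1 = β − ψ = -44.9964°
θ_3 = φ − θ_1 − θ_2 = -45.0069° (wrapped to (-180°,180°])

-44.996 -134.997 -45.007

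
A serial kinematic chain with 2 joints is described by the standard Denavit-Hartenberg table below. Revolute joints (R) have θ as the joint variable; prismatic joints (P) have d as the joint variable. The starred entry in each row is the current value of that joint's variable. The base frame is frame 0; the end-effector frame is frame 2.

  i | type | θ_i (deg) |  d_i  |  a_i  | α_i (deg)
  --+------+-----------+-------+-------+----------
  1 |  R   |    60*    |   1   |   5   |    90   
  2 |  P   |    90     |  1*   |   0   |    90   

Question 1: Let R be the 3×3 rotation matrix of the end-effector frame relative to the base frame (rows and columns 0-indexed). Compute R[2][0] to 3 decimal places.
End-effector x-axis (col 0 of R) = (-0.0000,0.0000,1.0000)
R[2][0] = 1.0000

1.000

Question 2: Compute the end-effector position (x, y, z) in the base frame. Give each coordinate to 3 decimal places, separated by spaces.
3.366 3.830 1.000

after link 1: o_1 = (2.5000, 4.3301, 1.0000)
after link 2: o_2 = (3.3660, 3.8301, 1.0000)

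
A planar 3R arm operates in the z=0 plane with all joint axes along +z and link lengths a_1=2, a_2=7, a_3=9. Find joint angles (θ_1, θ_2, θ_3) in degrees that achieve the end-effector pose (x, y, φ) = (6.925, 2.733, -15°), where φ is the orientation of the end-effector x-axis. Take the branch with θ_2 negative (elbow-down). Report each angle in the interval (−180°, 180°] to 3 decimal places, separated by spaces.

-111.511 -149.986 -113.503

wrist centre = target − a_3·(cos φ, sin φ) = (-1.7683, 5.0624)
cos θ_2 = (28.7546−2²−7²)/(2·2·7) = -0.8659; θ_2 = -149.9864° (elbow-down)
β = atan2(5.0624,-1.7683) = 109.2548°; ψ = atan2(-3.5014,-4.0613) = -139.2342°
θ_1 = β − ψ = 248.4890°
θ_3 = φ − θ_1 − θ_2 = -113.5025° (wrapped to (-180°,180°])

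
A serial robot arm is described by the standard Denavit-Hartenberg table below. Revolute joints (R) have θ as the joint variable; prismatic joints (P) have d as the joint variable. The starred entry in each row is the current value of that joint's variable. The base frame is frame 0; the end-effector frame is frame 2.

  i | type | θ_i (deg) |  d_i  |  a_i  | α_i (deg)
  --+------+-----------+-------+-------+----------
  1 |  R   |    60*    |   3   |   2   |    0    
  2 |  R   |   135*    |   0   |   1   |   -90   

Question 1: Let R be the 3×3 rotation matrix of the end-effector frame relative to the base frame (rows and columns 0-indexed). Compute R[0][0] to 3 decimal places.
-0.966

End-effector x-axis (col 0 of R) = (-0.9659,-0.2588,0.0000)
R[0][0] = -0.9659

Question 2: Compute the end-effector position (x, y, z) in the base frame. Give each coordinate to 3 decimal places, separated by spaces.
0.034 1.473 3.000

after link 1: o_1 = (1.0000, 1.7321, 3.0000)
after link 2: o_2 = (0.0341, 1.4732, 3.0000)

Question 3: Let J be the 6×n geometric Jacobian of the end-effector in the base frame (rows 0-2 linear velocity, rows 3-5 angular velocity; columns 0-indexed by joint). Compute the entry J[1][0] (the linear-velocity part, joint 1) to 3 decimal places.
0.034

axis z_0 = ẑ; lever o_n−o_0 = (0.0341,1.4732,3.0000)
cross product → J_v[:, 0] = (-1.4732,0.0341,0.0000)
J_ω[:, 0] = z_0
entry J[1][0] = 0.0341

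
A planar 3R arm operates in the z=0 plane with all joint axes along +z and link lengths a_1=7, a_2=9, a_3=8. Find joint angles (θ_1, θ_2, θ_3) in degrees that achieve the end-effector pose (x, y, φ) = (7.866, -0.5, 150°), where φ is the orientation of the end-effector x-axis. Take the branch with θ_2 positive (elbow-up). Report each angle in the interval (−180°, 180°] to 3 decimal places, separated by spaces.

wrist centre = target − a_3·(cos φ, sin φ) = (14.7942, -4.5000)
cos θ_2 = (239.1184−7²−9²)/(2·7·9) = 0.8660; θ_2 = 30.0007° (elbow-up)
β = atan2(-4.5000,14.7942) = -16.9184°; ψ = atan2(4.5001,14.7942) = 16.9187°
θ_1 = β − ψ = -33.8371°
θ_3 = φ − θ_1 − θ_2 = 153.8364° (wrapped to (-180°,180°])

-33.837 30.001 153.836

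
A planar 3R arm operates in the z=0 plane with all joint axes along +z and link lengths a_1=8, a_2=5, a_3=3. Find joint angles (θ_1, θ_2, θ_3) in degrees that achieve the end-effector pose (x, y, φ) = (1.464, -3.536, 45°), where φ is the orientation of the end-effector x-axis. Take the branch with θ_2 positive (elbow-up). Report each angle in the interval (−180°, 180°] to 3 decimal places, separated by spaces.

-135.005 134.994 45.011

wrist centre = target − a_3·(cos φ, sin φ) = (-0.6573, -5.6573)
cos θ_2 = (32.4373−8²−5²)/(2·8·5) = -0.7070; θ_2 = 134.9940° (elbow-up)
β = atan2(-5.6573,-0.6573) = -96.6274°; ψ = atan2(3.5359,4.4648) = 38.3773°
θ_1 = β − ψ = -135.0047°
θ_3 = φ − θ_1 − θ_2 = 45.0107° (wrapped to (-180°,180°])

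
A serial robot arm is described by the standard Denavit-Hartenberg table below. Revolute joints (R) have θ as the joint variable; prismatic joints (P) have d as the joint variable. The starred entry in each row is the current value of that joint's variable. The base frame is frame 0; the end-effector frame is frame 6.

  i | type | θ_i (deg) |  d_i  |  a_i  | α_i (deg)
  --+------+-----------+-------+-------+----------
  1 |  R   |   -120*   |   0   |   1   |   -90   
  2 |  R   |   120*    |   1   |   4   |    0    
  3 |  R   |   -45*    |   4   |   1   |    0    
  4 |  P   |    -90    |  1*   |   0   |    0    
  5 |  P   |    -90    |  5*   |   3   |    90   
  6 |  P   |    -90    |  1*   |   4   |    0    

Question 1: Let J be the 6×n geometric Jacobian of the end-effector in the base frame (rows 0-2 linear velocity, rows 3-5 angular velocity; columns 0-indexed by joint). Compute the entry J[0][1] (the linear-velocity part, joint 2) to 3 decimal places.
axis z_1 = (0.8660,-0.5000,0.0000); lever o_n−o_1 = (7.8040,-0.4831,-1.7911)
cross product → J_v[:, 1] = (0.8955,1.5511,3.4836)
J_ω[:, 1] = z_1
entry J[0][1] = 0.8955

0.896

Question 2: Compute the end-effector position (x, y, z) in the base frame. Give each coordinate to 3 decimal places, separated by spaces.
7.304 -1.349 -1.791

after link 1: o_1 = (-0.5000, -0.8660, 0.0000)
after link 2: o_2 = (1.3660, 0.3660, -3.4641)
after link 3: o_3 = (4.7007, -1.8581, -4.4300)
after link 4: o_4 = (5.5667, -2.3581, -4.4300)
after link 5: o_5 = (10.2851, -4.1857, -1.5322)
after link 6: o_6 = (7.3040, -1.3492, -1.7911)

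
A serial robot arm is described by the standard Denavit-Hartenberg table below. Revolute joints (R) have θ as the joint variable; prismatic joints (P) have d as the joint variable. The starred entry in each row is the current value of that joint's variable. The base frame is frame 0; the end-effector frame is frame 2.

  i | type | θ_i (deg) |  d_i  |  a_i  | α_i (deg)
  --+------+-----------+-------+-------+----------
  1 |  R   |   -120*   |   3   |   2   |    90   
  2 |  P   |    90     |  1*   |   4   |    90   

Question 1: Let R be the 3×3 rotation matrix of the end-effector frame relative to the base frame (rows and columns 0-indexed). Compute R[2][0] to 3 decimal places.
End-effector x-axis (col 0 of R) = (0.0000,-0.0000,1.0000)
R[2][0] = 1.0000

1.000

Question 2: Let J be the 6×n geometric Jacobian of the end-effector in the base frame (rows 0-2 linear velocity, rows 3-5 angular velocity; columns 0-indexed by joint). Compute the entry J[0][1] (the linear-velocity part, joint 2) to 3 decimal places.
-0.866

prismatic axis z_1 = (-0.8660,0.5000,0.0000)
J_v[:, 1] = z_1; J_ω[:, 1] = (0,0,0)
entry J[0][1] = -0.8660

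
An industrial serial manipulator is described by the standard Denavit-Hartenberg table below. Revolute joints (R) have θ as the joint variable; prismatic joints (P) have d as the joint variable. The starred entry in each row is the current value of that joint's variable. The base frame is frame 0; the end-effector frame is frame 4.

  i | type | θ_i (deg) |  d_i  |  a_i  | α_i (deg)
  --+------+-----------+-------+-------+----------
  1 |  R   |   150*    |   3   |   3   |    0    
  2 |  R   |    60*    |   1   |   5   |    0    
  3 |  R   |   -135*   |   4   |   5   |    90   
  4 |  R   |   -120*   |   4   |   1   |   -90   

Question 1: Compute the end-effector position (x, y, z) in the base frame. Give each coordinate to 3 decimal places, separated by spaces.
-1.900 2.311 7.134

after link 1: o_1 = (-2.5981, 1.5000, 3.0000)
after link 2: o_2 = (-6.9282, -1.0000, 4.0000)
after link 3: o_3 = (-5.6341, 3.8296, 8.0000)
after link 4: o_4 = (-1.8998, 2.3114, 7.1340)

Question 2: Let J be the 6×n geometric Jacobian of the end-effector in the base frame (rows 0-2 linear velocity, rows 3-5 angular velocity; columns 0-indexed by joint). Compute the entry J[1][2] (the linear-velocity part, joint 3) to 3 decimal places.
5.028

axis z_2 = (0.0000,0.0000,1.0000); lever o_n−o_2 = (5.0284,3.3114,3.1340)
cross product → J_v[:, 2] = (-3.3114,5.0284,0.0000)
J_ω[:, 2] = z_2
entry J[1][2] = 5.0284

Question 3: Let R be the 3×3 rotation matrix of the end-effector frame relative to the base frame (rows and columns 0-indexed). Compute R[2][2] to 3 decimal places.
-0.500

End-effector z-axis (col 2 of R) = (0.2241,0.8365,-0.5000)
R[2][2] = -0.5000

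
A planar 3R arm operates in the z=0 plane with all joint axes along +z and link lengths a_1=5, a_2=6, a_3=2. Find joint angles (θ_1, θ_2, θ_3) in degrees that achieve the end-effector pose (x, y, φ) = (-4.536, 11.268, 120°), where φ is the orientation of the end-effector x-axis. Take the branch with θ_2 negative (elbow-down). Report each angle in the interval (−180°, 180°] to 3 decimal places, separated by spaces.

wrist centre = target − a_3·(cos φ, sin φ) = (-3.5360, 9.5359)
cos θ_2 = (103.4376−5²−6²)/(2·5·6) = 0.7073; θ_2 = -44.9849° (elbow-down)
β = atan2(9.5359,-3.5360) = 110.3452°; ψ = atan2(-4.2415,9.2438) = -24.6481°
θ_1 = β − ψ = 134.9933°
θ_3 = φ − θ_1 − θ_2 = 29.9916° (wrapped to (-180°,180°])

134.993 -44.985 29.992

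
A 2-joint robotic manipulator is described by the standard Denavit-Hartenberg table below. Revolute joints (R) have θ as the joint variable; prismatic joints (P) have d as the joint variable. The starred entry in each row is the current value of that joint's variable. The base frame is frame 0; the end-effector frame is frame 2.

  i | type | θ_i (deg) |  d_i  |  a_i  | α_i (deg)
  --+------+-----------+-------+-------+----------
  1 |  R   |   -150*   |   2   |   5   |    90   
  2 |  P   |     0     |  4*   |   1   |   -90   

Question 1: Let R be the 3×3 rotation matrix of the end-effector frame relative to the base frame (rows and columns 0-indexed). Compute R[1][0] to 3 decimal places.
-0.500

End-effector x-axis (col 0 of R) = (-0.8660,-0.5000,0.0000)
R[1][0] = -0.5000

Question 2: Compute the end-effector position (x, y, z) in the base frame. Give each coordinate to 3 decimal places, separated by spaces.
after link 1: o_1 = (-4.3301, -2.5000, 2.0000)
after link 2: o_2 = (-7.1962, 0.4641, 2.0000)

-7.196 0.464 2.000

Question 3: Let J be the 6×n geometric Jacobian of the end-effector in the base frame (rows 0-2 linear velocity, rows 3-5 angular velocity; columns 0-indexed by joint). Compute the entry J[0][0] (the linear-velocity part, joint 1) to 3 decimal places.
axis z_0 = ẑ; lever o_n−o_0 = (-7.1962,0.4641,2.0000)
cross product → J_v[:, 0] = (-0.4641,-7.1962,0.0000)
J_ω[:, 0] = z_0
entry J[0][0] = -0.4641

-0.464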